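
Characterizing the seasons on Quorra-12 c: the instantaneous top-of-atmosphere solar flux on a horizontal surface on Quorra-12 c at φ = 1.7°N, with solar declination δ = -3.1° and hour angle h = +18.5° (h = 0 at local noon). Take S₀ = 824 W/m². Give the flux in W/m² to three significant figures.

cos θ_z = sin φ sin δ + cos φ cos δ cos h = -0.001604 + 0.946519 = 0.944915.
Flux = S₀ · cos θ_z = 824 × 0.944915 = 778.6 W/m².

779 W/m²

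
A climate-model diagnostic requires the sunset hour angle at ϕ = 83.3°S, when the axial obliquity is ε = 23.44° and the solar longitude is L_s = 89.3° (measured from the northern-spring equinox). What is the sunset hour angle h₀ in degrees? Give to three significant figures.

Solar declination: sin δ = sin ε · sin L_s = sin 23.44° × sin 89.3° = 0.39776, so δ = +23.438°.
cos h₀ = −tan ϕ · tan δ = 3.6905 ≥ 1, so the Sun never rises (polar night) and h₀ = 0.

h₀ = 0.00°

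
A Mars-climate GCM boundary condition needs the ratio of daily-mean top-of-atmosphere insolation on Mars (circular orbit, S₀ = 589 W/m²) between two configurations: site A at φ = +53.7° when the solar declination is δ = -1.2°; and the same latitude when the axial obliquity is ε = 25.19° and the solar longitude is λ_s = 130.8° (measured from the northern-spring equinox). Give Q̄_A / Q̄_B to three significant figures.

Q̄_A / Q̄_B ≈ 0.549

— Configuration A (φ=+53.7°):
cos H₀ = −tan(+53.7°) tan(-1.200°) = 0.0285, H₀ = 1.5423 rad.
Bracket: H₀ sin φ sin δ + cos φ cos δ sin H₀ = 1.5423×0.80593×-0.02094 + 0.59201×0.99978×0.99959 = -0.026028 + 0.591637 = 0.565609.
Q̄ = (S₀/π) × [bracket] = (589/π) × 0.565609 = 106.04 W/m².
— Configuration B (φ=+53.7°):
Solar declination: sin δ = sin ε · sin λ_s = sin 25.19° × sin 130.8° = 0.32219, so δ = +18.796°.
cos H₀ = −tan(+53.7°) tan(+18.796°) = -0.4633, H₀ = 2.0525 rad.
Bracket: H₀ sin φ sin δ + cos φ cos δ sin H₀ = 2.0525×0.80593×0.32219 + 0.59201×0.94667×0.88619 = 0.532957 + 0.496655 = 1.029612.
Q̄ = (S₀/π) × [bracket] = (589/π) × 1.029612 = 193.04 W/m².
Ratio Q̄_A / Q̄_B = 106.04 / 193.04 = 0.5493.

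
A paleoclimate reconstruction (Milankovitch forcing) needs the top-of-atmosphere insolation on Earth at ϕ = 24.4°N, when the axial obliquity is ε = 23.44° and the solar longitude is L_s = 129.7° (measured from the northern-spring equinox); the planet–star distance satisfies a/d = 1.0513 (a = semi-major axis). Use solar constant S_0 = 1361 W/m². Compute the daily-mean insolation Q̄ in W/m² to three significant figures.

Q̄ ≈ 515 W/m²

Solar declination: sin δ = sin ε · sin L_s = sin 23.44° × sin 129.7° = 0.30606, so δ = +17.822°.
cos h₀ = −tan(+24.4°) tan(+17.822°) = -0.1458, h₀ = 1.7172 rad.
Bracket: h₀ sin ϕ sin δ + cos ϕ cos δ sin h₀ = 1.7172×0.41310×0.30606 + 0.91068×0.95201×0.98931 = 0.217111 + 0.857708 = 1.074819.
Inverse-square distance factor (a/d)² = 1.0513² = 1.105232.
Q̄ = (S_0/π) × 1.105232 × [bracket] = (1361/π) × 1.105232 × 1.074819 = 514.6 W/m².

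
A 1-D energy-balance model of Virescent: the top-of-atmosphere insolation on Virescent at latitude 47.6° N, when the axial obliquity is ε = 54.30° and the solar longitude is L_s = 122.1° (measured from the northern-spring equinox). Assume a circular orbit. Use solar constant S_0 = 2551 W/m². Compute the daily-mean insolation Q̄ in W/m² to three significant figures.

Q̄ ≈ 1.30e+03 W/m²

Solar declination: sin δ = sin ε · sin L_s = sin 54.30° × sin 122.1° = 0.68793, so δ = +43.467°.
cos h₀ = −tan(+47.6°) tan(+43.467°) = -1.0380 ≤ −1 ⇒ polar day, h₀ = π.
Bracket: h₀ sin ϕ sin δ + cos ϕ cos δ sin h₀ = 3.1416×0.73846×0.68793 + 0.67430×0.72577×0.00000 = 1.595960 + 0.000000 = 1.595960.
Q̄ = (S_0/π) × [bracket] = (2551/π) × 1.595960 = 1296 W/m².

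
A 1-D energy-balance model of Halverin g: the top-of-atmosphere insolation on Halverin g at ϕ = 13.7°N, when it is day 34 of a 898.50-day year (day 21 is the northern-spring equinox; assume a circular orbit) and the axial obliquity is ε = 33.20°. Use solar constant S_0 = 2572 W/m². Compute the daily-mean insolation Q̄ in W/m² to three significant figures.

Q̄ ≈ 810 W/m²

Solar longitude: L_s = 360° × (34 − 21)/898.50 = 5.209°.
sin δ = sin 33.20° × sin 5.209° = 0.04971, so δ = +2.849°.
cos h₀ = −tan(+13.7°) tan(+2.849°) = -0.0121, h₀ = 1.5829 rad.
Bracket: h₀ sin ϕ sin δ + cos ϕ cos δ sin h₀ = 1.5829×0.23684×0.04971 + 0.97155×0.99876×0.99993 = 0.018636 + 0.970277 = 0.988913.
Q̄ = (S_0/π) × [bracket] = (2572/π) × 0.988913 = 809.6 W/m².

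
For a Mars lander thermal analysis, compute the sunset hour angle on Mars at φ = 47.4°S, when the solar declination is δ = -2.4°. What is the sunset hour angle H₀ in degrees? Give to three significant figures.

H₀ = 92.6°

cos H₀ = −tan φ · tan δ = −tan(-47.4°) × tan(-2.400°) = -0.0456, so H₀ = 1.6164 rad = 92.61°.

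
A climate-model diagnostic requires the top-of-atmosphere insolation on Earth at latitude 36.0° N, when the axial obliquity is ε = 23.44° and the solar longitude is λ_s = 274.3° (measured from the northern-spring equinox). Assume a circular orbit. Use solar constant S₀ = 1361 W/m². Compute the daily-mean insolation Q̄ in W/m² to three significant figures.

Solar declination: sin δ = sin ε · sin λ_s = sin 23.44° × sin 274.3° = -0.39667, so δ = -23.370°.
cos H₀ = −tan(+36.0°) tan(-23.370°) = 0.3140, H₀ = 1.2514 rad.
Bracket: H₀ sin φ sin δ + cos φ cos δ sin H₀ = 1.2514×0.58779×-0.39667 + 0.80902×0.91796×0.94944 = -0.291775 + 0.705100 = 0.413325.
Q̄ = (S₀/π) × [bracket] = (1361/π) × 0.413325 = 179.1 W/m².

Q̄ ≈ 179 W/m²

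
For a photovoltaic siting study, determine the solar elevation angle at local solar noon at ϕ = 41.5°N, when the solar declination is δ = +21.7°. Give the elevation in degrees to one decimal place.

At local noon the hour angle is zero, so the zenith angle equals |ϕ − δ| = |+41.5° − (+21.700°)| = 19.800°.
Elevation = 90° − 19.800° = 70.2°.

70.2°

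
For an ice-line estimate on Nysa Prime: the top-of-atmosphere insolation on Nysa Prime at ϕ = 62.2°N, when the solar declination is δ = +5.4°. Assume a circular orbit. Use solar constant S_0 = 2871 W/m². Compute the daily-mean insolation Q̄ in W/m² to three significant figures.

Q̄ ≈ 551 W/m²

cos h₀ = −tan(+62.2°) tan(+5.400°) = -0.1793, h₀ = 1.7511 rad.
Bracket: h₀ sin ϕ sin δ + cos ϕ cos δ sin h₀ = 1.7511×0.88458×0.09411 + 0.46639×0.99556×0.98380 = 0.145775 + 0.456797 = 0.602572.
Q̄ = (S_0/π) × [bracket] = (2871/π) × 0.602572 = 550.7 W/m².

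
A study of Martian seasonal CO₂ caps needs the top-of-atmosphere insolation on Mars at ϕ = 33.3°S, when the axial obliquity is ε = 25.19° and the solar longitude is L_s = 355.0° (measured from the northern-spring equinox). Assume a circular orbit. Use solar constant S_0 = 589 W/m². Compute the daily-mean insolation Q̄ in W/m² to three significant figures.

Q̄ ≈ 163 W/m²

Solar declination: sin δ = sin ε · sin L_s = sin 25.19° × sin 355.0° = -0.03710, so δ = -2.126°.
cos h₀ = −tan(-33.3°) tan(-2.126°) = -0.0244, h₀ = 1.5952 rad.
Bracket: h₀ sin ϕ sin δ + cos ϕ cos δ sin h₀ = 1.5952×-0.54902×-0.03710 + 0.83581×0.99931×0.99970 = 0.032492 + 0.834983 = 0.867475.
Q̄ = (S_0/π) × [bracket] = (589/π) × 0.867475 = 162.6 W/m².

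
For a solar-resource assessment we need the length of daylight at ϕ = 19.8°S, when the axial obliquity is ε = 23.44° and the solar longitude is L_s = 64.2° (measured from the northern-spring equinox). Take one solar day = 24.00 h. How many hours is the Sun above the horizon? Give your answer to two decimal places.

10.94 h

Solar declination: sin δ = sin ε · sin L_s = sin 23.44° × sin 64.2° = 0.35814, so δ = +20.986°.
cos h₀ = −tan ϕ · tan δ = −tan(-19.8°) × tan(+20.986°) = 0.1381, so h₀ = 1.4323 rad = 82.06°.
Daylight = 2h₀/(2π) × 24.00 h = (1.4323/π) × 24.00 = 10.94 h.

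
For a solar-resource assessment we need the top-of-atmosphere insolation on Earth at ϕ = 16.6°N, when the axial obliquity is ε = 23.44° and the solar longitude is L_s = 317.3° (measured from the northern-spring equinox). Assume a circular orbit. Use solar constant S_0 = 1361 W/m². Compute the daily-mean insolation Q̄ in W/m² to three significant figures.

Solar declination: sin δ = sin ε · sin L_s = sin 23.44° × sin 317.3° = -0.26976, so δ = -15.650°.
cos h₀ = −tan(+16.6°) tan(-15.650°) = 0.0835, h₀ = 1.4872 rad.
Bracket: h₀ sin ϕ sin δ + cos ϕ cos δ sin h₀ = 1.4872×0.28569×-0.26976 + 0.95832×0.96293×0.99651 = -0.114615 + 0.919575 = 0.804960.
Q̄ = (S_0/π) × [bracket] = (1361/π) × 0.804960 = 348.7 W/m².

Q̄ ≈ 349 W/m²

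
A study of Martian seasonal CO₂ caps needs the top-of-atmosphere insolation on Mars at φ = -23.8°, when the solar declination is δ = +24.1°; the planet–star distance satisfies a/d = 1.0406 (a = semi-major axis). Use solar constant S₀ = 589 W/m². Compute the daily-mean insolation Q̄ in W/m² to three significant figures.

cos H₀ = −tan(-23.8°) tan(+24.100°) = 0.1973, H₀ = 1.3722 rad.
Bracket: H₀ sin φ sin δ + cos φ cos δ sin H₀ = 1.3722×-0.40355×0.40833 + 0.91496×0.91283×0.98034 = -0.226113 + 0.818783 = 0.592670.
Inverse-square distance factor (a/d)² = 1.0406² = 1.082848.
Q̄ = (S₀/π) × 1.082848 × [bracket] = (589/π) × 1.082848 × 0.592670 = 120.3 W/m².

Q̄ ≈ 120 W/m²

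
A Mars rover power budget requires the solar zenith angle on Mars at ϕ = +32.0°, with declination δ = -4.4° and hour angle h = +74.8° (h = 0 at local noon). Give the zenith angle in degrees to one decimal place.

θ_z = 79.6°

cos θ_z = sin ϕ sin δ + cos ϕ cos δ cos h = -0.040655 + 0.221694 = 0.181039.
θ_z = arccos(0.181039) = 79.6°.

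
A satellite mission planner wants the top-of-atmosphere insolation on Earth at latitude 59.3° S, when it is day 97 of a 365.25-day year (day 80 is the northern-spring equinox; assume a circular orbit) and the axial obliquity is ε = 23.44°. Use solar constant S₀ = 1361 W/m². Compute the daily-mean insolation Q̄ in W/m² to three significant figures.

Solar longitude: λ_s = 360° × (97 − 80)/365.25 = 16.756°.
sin δ = sin 23.44° × sin 16.756° = 0.11468, so δ = +6.585°.
cos H₀ = −tan(-59.3°) tan(+6.585°) = 0.1944, H₀ = 1.3751 rad.
Bracket: H₀ sin φ sin δ + cos φ cos δ sin H₀ = 1.3751×-0.85985×0.11468 + 0.51054×0.99340×0.98092 = -0.135595 + 0.497494 = 0.361899.
Q̄ = (S₀/π) × [bracket] = (1361/π) × 0.361899 = 156.8 W/m².

Q̄ ≈ 157 W/m²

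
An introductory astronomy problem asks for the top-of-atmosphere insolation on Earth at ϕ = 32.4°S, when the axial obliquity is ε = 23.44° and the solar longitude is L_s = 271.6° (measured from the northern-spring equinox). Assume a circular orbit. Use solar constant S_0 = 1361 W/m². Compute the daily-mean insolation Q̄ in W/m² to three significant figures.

Solar declination: sin δ = sin ε · sin L_s = sin 23.44° × sin 271.6° = -0.39763, so δ = -23.430°.
cos h₀ = −tan(-32.4°) tan(-23.430°) = -0.2750, h₀ = 1.8494 rad.
Bracket: h₀ sin ϕ sin δ + cos ϕ cos δ sin h₀ = 1.8494×-0.53583×-0.39763 + 0.84433×0.91754×0.96144 = 0.394037 + 0.744834 = 1.138871.
Q̄ = (S_0/π) × [bracket] = (1361/π) × 1.138871 = 493.4 W/m².

Q̄ ≈ 493 W/m²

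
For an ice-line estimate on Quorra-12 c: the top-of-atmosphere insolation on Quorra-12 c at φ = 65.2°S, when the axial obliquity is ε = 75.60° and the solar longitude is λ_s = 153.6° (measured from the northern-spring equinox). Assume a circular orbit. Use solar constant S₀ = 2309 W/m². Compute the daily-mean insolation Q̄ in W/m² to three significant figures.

Solar declination: sin δ = sin ε · sin λ_s = sin 75.60° × sin 153.6° = 0.43067, so δ = +25.510°.
cos H₀ = −tan(-65.2°) tan(+25.510°) = 1.0327 ≥ 1 ⇒ polar night, H₀ = 0 and Q̄ = 0.

Q̄ ≈ 0.00 W/m²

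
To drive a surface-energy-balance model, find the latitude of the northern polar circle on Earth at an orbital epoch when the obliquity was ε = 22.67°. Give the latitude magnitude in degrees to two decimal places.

The polar circle is the lowest latitude that experiences at least one full rotation of continuous daylight at the northern-summer solstice; it lies at |φ| = 90° − ε = 90° − 22.67° = 67.33°.

67.33°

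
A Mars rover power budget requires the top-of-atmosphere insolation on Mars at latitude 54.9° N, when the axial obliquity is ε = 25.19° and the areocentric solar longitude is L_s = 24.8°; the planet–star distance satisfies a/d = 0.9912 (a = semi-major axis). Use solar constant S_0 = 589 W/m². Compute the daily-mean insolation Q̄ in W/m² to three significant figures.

sin δ = sin 25.19° × sin 24.8° = 0.17853, so δ = +10.284°.
cos h₀ = −tan(+54.9°) tan(+10.284°) = -0.2582, h₀ = 1.8319 rad.
Bracket: h₀ sin ϕ sin δ + cos ϕ cos δ sin h₀ = 1.8319×0.81815×0.17853 + 0.57501×0.98393×0.96610 = 0.267575 + 0.546590 = 0.814165.
Inverse-square distance factor (a/d)² = 0.9912² = 0.982477.
Q̄ = (S_0/π) × 0.982477 × [bracket] = (589/π) × 0.982477 × 0.814165 = 150.0 W/m².

Q̄ ≈ 150 W/m²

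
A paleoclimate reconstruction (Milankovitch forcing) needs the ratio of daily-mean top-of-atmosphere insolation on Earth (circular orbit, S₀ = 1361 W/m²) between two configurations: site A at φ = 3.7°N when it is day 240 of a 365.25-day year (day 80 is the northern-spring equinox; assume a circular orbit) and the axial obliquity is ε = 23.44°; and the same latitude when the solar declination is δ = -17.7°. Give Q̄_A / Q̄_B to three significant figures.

— Configuration A (φ=+3.7°):
Solar longitude: λ_s = 360° × (240 − 80)/365.25 = 157.700°.
sin δ = sin 23.44° × sin 157.700° = 0.15094, so δ = +8.682°.
cos H₀ = −tan(+3.7°) tan(+8.682°) = -0.0099, H₀ = 1.5807 rad.
Bracket: H₀ sin φ sin δ + cos φ cos δ sin H₀ = 1.5807×0.06453×0.15094 + 0.99792×0.98854×0.99995 = 0.015396 + 0.986435 = 1.001831.
Q̄ = (S₀/π) × [bracket] = (1361/π) × 1.001831 = 434.01 W/m².
— Configuration B (φ=+3.7°):
cos H₀ = −tan(+3.7°) tan(-17.700°) = 0.0206, H₀ = 1.5502 rad.
Bracket: H₀ sin φ sin δ + cos φ cos δ sin H₀ = 1.5502×0.06453×-0.30403 + 0.99792×0.95266×0.99979 = -0.030413 + 0.950479 = 0.920066.
Q̄ = (S₀/π) × [bracket] = (1361/π) × 0.920066 = 398.59 W/m².
Ratio Q̄_A / Q̄_B = 434.01 / 398.59 = 1.089.

Q̄_A / Q̄_B ≈ 1.09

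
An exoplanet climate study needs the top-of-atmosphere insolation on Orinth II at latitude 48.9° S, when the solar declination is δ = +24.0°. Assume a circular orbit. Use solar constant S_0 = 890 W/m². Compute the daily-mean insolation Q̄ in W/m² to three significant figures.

cos h₀ = −tan(-48.9°) tan(+24.000°) = 0.5104, h₀ = 1.0352 rad.
Bracket: h₀ sin ϕ sin δ + cos ϕ cos δ sin h₀ = 1.0352×-0.75356×0.40674 + 0.65738×0.91355×0.85995 = -0.317292 + 0.516443 = 0.199151.
Q̄ = (S_0/π) × [bracket] = (890/π) × 0.199151 = 56.42 W/m².

Q̄ ≈ 56.4 W/m²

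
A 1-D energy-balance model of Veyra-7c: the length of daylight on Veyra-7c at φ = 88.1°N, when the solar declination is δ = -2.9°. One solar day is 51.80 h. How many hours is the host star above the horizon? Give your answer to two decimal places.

cos H₀ = −tan φ · tan δ = 1.5271 ≥ 1, so the host star never rises (polar night) and H₀ = 0.
Daylight = 2H₀/(2π) × 51.80 h = (0.0000/π) × 51.80 = 0.00 h.

0.00 h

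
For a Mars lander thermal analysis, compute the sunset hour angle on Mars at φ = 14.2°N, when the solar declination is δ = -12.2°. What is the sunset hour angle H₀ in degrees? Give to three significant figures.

cos H₀ = −tan φ · tan δ = −tan(+14.2°) × tan(-12.200°) = 0.0547, so H₀ = 1.5161 rad = 86.86°.

H₀ = 86.9°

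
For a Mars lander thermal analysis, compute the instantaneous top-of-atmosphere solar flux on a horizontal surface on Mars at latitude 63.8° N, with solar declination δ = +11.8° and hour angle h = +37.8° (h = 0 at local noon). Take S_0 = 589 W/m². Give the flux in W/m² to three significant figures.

cos θ_z = sin ϕ sin δ + cos ϕ cos δ cos h = 0.183486 + 0.341486 = 0.524972.
Flux = S_0 · cos θ_z = 589 × 0.524972 = 309.2 W/m².

309 W/m²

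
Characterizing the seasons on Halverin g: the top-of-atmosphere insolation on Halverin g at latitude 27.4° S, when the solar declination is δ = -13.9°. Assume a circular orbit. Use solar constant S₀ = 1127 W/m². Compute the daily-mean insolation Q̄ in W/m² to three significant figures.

Q̄ ≈ 374 W/m²

cos H₀ = −tan(-27.4°) tan(-13.900°) = -0.1283, H₀ = 1.6994 rad.
Bracket: H₀ sin φ sin δ + cos φ cos δ sin H₀ = 1.6994×-0.46020×-0.24023 + 0.88782×0.97072×0.99174 = 0.187875 + 0.854706 = 1.042581.
Q̄ = (S₀/π) × [bracket] = (1127/π) × 1.042581 = 374.0 W/m².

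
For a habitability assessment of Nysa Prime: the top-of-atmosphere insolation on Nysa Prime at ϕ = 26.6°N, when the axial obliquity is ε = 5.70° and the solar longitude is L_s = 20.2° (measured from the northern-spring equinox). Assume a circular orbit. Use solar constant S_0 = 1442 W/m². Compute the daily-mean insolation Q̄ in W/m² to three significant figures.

Solar declination: sin δ = sin ε · sin L_s = sin 5.70° × sin 20.2° = 0.03429, so δ = +1.965°.
cos h₀ = −tan(+26.6°) tan(+1.965°) = -0.0172, h₀ = 1.5880 rad.
Bracket: h₀ sin ϕ sin δ + cos ϕ cos δ sin h₀ = 1.5880×0.44776×0.03429 + 0.89415×0.99941×0.99985 = 0.024382 + 0.893488 = 0.917870.
Q̄ = (S_0/π) × [bracket] = (1442/π) × 0.917870 = 421.3 W/m².

Q̄ ≈ 421 W/m²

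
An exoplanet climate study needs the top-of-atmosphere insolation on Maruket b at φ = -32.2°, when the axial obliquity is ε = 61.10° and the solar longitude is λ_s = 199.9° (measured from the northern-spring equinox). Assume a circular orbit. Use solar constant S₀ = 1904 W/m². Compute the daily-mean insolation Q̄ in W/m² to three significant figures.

Q̄ ≈ 650 W/m²

Solar declination: sin δ = sin ε · sin λ_s = sin 61.10° × sin 199.9° = -0.29799, so δ = -17.337°.
cos H₀ = −tan(-32.2°) tan(-17.337°) = -0.1966, H₀ = 1.7687 rad.
Bracket: H₀ sin φ sin δ + cos φ cos δ sin H₀ = 1.7687×-0.53288×-0.29799 + 0.84619×0.95457×0.98049 = 0.280857 + 0.791988 = 1.072845.
Q̄ = (S₀/π) × [bracket] = (1904/π) × 1.072845 = 650.2 W/m².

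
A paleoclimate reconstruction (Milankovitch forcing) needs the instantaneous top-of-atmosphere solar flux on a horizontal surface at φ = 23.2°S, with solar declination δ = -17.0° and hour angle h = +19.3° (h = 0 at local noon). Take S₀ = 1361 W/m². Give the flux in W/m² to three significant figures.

1.29e+03 W/m²

cos θ_z = sin φ sin δ + cos φ cos δ cos h = 0.115177 + 0.829576 = 0.944753.
Flux = S₀ · cos θ_z = 1361 × 0.944753 = 1286 W/m².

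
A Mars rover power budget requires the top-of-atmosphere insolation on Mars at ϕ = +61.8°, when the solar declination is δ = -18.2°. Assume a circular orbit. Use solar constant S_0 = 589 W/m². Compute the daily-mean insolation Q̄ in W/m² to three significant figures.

Q̄ ≈ 19.5 W/m²

cos h₀ = −tan(+61.8°) tan(-18.200°) = 0.6132, h₀ = 0.9107 rad.
Bracket: h₀ sin ϕ sin δ + cos ϕ cos δ sin h₀ = 0.9107×0.88130×-0.31233 + 0.47255×0.94997×0.78994 = -0.250676 + 0.354611 = 0.103935.
Q̄ = (S_0/π) × [bracket] = (589/π) × 0.103935 = 19.49 W/m².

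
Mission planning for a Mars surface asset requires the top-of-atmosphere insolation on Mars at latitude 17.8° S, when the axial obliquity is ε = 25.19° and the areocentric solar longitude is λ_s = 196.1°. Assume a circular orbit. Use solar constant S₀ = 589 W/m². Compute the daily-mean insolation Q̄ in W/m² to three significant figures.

Q̄ ≈ 188 W/m²

sin δ = sin 25.19° × sin 196.1° = -0.11803, so δ = -6.778°.
cos H₀ = −tan(-17.8°) tan(-6.778°) = -0.0382, H₀ = 1.6090 rad.
Bracket: H₀ sin φ sin δ + cos φ cos δ sin H₀ = 1.6090×-0.30570×-0.11803 + 0.95213×0.99301×0.99927 = 0.058056 + 0.944784 = 1.002840.
Q̄ = (S₀/π) × [bracket] = (589/π) × 1.002840 = 188.0 W/m².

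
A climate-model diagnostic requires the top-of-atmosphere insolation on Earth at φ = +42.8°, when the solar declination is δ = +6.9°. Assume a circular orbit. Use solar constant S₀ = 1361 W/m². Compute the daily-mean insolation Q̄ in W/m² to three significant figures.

Q̄ ≈ 373 W/m²

cos H₀ = −tan(+42.8°) tan(+6.900°) = -0.1121, H₀ = 1.6831 rad.
Bracket: H₀ sin φ sin δ + cos φ cos δ sin H₀ = 1.6831×0.67944×0.12014 + 0.73373×0.99276×0.99370 = 0.137388 + 0.723829 = 0.861217.
Q̄ = (S₀/π) × [bracket] = (1361/π) × 0.861217 = 373.1 W/m².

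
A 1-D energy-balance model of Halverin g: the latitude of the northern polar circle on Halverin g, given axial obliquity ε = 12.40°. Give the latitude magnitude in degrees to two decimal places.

The polar circle is the lowest latitude that experiences at least one full rotation of continuous daylight at the northern-summer solstice; it lies at |φ| = 90° − ε = 90° − 12.40° = 77.60°.

77.60°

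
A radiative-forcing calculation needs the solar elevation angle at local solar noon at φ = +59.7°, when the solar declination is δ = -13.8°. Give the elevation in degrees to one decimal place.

16.5°

At local noon the hour angle is zero, so the zenith angle equals |φ − δ| = |+59.7° − (-13.800°)| = 73.500°.
Elevation = 90° − 73.500° = 16.5°.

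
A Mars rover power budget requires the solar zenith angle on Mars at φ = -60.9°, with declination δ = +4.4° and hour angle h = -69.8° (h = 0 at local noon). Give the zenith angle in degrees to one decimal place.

cos θ_z = sin φ sin δ + cos φ cos δ cos h = -0.067035 + 0.167436 = 0.100401.
θ_z = arccos(0.100401) = 84.2°.

θ_z = 84.2°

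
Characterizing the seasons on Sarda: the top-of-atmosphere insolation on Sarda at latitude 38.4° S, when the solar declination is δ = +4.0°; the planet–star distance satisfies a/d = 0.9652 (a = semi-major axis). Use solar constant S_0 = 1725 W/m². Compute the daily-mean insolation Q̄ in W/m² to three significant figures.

Q̄ ≈ 366 W/m²

cos h₀ = −tan(-38.4°) tan(+4.000°) = 0.0554, h₀ = 1.5153 rad.
Bracket: h₀ sin ϕ sin δ + cos ϕ cos δ sin h₀ = 1.5153×-0.62115×0.06976 + 0.78369×0.99756×0.99846 = -0.065660 + 0.780574 = 0.714914.
Inverse-square distance factor (a/d)² = 0.9652² = 0.931611.
Q̄ = (S_0/π) × 0.931611 × [bracket] = (1725/π) × 0.931611 × 0.714914 = 365.7 W/m².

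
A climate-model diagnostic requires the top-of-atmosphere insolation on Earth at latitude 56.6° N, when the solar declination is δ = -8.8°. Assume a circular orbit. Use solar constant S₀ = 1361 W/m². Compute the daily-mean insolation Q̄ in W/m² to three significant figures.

Q̄ ≈ 155 W/m²

cos H₀ = −tan(+56.6°) tan(-8.800°) = 0.2348, H₀ = 1.3338 rad.
Bracket: H₀ sin φ sin δ + cos φ cos δ sin H₀ = 1.3338×0.83485×-0.15299 + 0.55048×0.98823×0.97205 = -0.170358 + 0.528796 = 0.358438.
Q̄ = (S₀/π) × [bracket] = (1361/π) × 0.358438 = 155.3 W/m².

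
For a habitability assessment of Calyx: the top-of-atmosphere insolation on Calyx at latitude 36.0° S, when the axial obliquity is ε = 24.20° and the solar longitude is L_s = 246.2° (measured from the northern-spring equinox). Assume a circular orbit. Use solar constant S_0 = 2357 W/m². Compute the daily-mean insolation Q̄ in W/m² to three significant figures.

Q̄ ≈ 847 W/m²

Solar declination: sin δ = sin ε · sin L_s = sin 24.20° × sin 246.2° = -0.37506, so δ = -22.028°.
cos h₀ = −tan(-36.0°) tan(-22.028°) = -0.2940, h₀ = 1.8692 rad.
Bracket: h₀ sin ϕ sin δ + cos ϕ cos δ sin h₀ = 1.8692×-0.58779×-0.37506 + 0.80902×0.92700×0.95582 = 0.412077 + 0.716828 = 1.128905.
Q̄ = (S_0/π) × [bracket] = (2357/π) × 1.128905 = 847.0 W/m².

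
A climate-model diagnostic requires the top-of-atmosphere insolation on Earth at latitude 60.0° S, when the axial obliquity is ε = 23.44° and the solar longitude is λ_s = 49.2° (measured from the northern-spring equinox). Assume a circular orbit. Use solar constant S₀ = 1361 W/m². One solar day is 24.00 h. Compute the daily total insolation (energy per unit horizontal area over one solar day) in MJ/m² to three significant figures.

5.26 MJ/m²

Solar declination: sin δ = sin ε · sin λ_s = sin 23.44° × sin 49.2° = 0.30112, so δ = +17.525°.
cos H₀ = −tan(-60.0°) tan(+17.525°) = 0.5469, H₀ = 0.9921 rad.
Bracket: H₀ sin φ sin δ + cos φ cos δ sin H₀ = 0.9921×-0.86603×0.30112 + 0.50000×0.95359×0.83717 = -0.258719 + 0.399158 = 0.140439.
Q̄ = (S₀/π) × [bracket] = (1361/π) × 0.140439 = 60.841 W/m².
Daily total = Q̄ × 24.00 h × 3600 s/h = 60.841 × 24.00 × 3600 / 10⁶ = 5.257 MJ/m².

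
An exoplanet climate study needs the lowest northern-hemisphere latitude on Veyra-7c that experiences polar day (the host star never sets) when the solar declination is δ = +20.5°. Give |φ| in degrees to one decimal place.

|φ| = 69.5°

Polar day requires cos H₀ = −tan φ tan δ ≤ −1, i.e. tan φ tan δ ≥ 1.
The boundary is |tan φ| · |tan δ| = 1, so |φ| = 90° − |δ| = 90° − 20.5° = 69.5° in the northern hemisphere.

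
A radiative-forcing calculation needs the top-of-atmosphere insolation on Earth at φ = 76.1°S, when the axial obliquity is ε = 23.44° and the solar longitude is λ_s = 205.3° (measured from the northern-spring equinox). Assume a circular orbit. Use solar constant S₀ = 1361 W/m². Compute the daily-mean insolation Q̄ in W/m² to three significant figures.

Solar declination: sin δ = sin ε · sin λ_s = sin 23.44° × sin 205.3° = -0.17000, so δ = -9.788°.
cos H₀ = −tan(-76.1°) tan(-9.788°) = -0.6971, H₀ = 2.3421 rad.
Bracket: H₀ sin φ sin δ + cos φ cos δ sin H₀ = 2.3421×-0.97072×-0.17000 + 0.24023×0.98544×0.71700 = 0.386499 + 0.169737 = 0.556236.
Q̄ = (S₀/π) × [bracket] = (1361/π) × 0.556236 = 241.0 W/m².

Q̄ ≈ 241 W/m²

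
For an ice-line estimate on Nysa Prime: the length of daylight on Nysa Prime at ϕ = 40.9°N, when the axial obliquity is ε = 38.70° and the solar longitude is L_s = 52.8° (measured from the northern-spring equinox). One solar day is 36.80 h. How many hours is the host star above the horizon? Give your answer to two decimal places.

Solar declination: sin δ = sin ε · sin L_s = sin 38.70° × sin 52.8° = 0.49802, so δ = +29.869°.
cos h₀ = −tan ϕ · tan δ = −tan(+40.9°) × tan(+29.869°) = -0.4975, so h₀ = 2.0915 rad = 119.83°.
Daylight = 2h₀/(2π) × 36.80 h = (2.0915/π) × 36.80 = 24.50 h.

24.50 h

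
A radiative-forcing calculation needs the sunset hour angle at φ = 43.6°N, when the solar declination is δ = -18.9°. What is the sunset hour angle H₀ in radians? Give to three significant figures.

H₀ = 1.24 rad

cos H₀ = −tan φ · tan δ = −tan(+43.6°) × tan(-18.900°) = 0.3260, so H₀ = 1.2387 rad = 70.97°.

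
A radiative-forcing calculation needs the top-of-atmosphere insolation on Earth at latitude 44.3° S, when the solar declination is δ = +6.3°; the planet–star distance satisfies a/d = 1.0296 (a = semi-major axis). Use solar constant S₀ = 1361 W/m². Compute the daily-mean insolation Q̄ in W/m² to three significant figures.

Q̄ ≈ 273 W/m²

cos H₀ = −tan(-44.3°) tan(+6.300°) = 0.1077, H₀ = 1.4629 rad.
Bracket: H₀ sin φ sin δ + cos φ cos δ sin H₀ = 1.4629×-0.69842×0.10973 + 0.71569×0.99396×0.99418 = -0.112113 + 0.707227 = 0.595114.
Inverse-square distance factor (a/d)² = 1.0296² = 1.060076.
Q̄ = (S₀/π) × 1.060076 × [bracket] = (1361/π) × 1.060076 × 0.595114 = 273.3 W/m².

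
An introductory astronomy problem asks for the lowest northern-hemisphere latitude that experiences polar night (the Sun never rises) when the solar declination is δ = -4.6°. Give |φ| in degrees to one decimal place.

|φ| = 85.4°

Polar night requires cos H₀ = −tan φ tan δ ≥ 1, i.e. tan φ tan δ ≤ −1.
The boundary is |tan φ| · |tan δ| = 1, so |φ| = 90° − |δ| = 90° − 4.6° = 85.4° in the northern hemisphere.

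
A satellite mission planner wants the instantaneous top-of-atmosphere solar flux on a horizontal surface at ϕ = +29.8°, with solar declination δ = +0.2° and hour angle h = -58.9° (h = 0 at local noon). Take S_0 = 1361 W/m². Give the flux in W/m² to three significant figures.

612 W/m²

cos θ_z = sin ϕ sin δ + cos ϕ cos δ cos h = 0.001735 + 0.448227 = 0.449962.
Flux = S_0 · cos θ_z = 1361 × 0.449962 = 612.4 W/m².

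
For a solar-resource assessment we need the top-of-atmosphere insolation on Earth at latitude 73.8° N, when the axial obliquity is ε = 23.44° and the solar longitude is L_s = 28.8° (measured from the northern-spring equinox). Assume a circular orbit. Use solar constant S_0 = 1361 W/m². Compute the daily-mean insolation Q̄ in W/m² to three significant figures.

Solar declination: sin δ = sin ε · sin L_s = sin 23.44° × sin 28.8° = 0.19164, so δ = +11.048°.
cos h₀ = −tan(+73.8°) tan(+11.048°) = -0.6721, h₀ = 2.3078 rad.
Bracket: h₀ sin ϕ sin δ + cos ϕ cos δ sin h₀ = 2.3078×0.96029×0.19164 + 0.27899×0.98147×0.74049 = 0.424704 + 0.202761 = 0.627465.
Q̄ = (S_0/π) × [bracket] = (1361/π) × 0.627465 = 271.8 W/m².

Q̄ ≈ 272 W/m²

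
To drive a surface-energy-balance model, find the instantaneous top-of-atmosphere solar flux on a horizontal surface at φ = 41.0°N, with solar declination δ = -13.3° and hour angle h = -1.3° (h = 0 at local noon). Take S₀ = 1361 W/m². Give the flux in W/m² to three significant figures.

cos θ_z = sin φ sin δ + cos φ cos δ cos h = -0.150926 + 0.734278 = 0.583352.
Flux = S₀ · cos θ_z = 1361 × 0.583352 = 793.9 W/m².

794 W/m²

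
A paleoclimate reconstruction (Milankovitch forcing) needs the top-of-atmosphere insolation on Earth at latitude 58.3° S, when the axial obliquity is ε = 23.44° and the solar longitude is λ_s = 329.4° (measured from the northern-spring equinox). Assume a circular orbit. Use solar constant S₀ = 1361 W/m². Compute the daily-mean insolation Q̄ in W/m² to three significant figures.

Q̄ ≈ 353 W/m²

Solar declination: sin δ = sin ε · sin λ_s = sin 23.44° × sin 329.4° = -0.20249, so δ = -11.683°.
cos H₀ = −tan(-58.3°) tan(-11.683°) = -0.3348, H₀ = 1.9122 rad.
Bracket: H₀ sin φ sin δ + cos φ cos δ sin H₀ = 1.9122×-0.85081×-0.20249 + 0.52547×0.97928×0.94229 = 0.329435 + 0.484886 = 0.814321.
Q̄ = (S₀/π) × [bracket] = (1361/π) × 0.814321 = 352.8 W/m².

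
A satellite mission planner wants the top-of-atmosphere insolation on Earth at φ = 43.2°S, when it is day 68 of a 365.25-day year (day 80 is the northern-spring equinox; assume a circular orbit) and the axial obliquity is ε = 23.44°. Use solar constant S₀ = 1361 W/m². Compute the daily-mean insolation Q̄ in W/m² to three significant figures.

Q̄ ≈ 354 W/m²

Solar longitude: λ_s = 360° × (68 − 80)/365.25 = -11.828°, i.e. -11.828° + 360° = 348.172°.
sin δ = sin 23.44° × sin 348.172° = -0.08153, so δ = -4.677°.
cos H₀ = −tan(-43.2°) tan(-4.677°) = -0.0768, H₀ = 1.6477 rad.
Bracket: H₀ sin φ sin δ + cos φ cos δ sin H₀ = 1.6477×-0.68455×-0.08153 + 0.72897×0.99667×0.99704 = 0.091960 + 0.724392 = 0.816352.
Q̄ = (S₀/π) × [bracket] = (1361/π) × 0.816352 = 353.7 W/m².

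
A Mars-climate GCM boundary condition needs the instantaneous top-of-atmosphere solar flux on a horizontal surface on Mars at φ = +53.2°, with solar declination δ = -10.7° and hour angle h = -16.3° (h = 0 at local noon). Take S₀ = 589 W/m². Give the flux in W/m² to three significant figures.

245 W/m²

cos θ_z = sin φ sin δ + cos φ cos δ cos h = -0.148669 + 0.564949 = 0.416280.
Flux = S₀ · cos θ_z = 589 × 0.416280 = 245.2 W/m².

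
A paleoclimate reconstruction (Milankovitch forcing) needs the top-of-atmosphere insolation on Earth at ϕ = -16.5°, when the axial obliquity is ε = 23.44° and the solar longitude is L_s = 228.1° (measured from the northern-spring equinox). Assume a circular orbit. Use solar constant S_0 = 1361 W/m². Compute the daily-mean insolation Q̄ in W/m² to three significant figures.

Solar declination: sin δ = sin ε · sin L_s = sin 23.44° × sin 228.1° = -0.29608, so δ = -17.222°.
cos h₀ = −tan(-16.5°) tan(-17.222°) = -0.0918, h₀ = 1.6627 rad.
Bracket: h₀ sin ϕ sin δ + cos ϕ cos δ sin h₀ = 1.6627×-0.28402×-0.29608 + 0.95882×0.95516×0.99578 = 0.139821 + 0.911962 = 1.051783.
Q̄ = (S_0/π) × [bracket] = (1361/π) × 1.051783 = 455.7 W/m².

Q̄ ≈ 456 W/m²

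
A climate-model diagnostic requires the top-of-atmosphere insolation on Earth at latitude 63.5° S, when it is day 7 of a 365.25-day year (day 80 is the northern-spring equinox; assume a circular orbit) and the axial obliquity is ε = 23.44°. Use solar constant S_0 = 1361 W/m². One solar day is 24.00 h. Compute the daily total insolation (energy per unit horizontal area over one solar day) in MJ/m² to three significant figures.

Solar longitude: L_s = 360° × (7 − 80)/365.25 = -71.951°, i.e. -71.951° + 360° = 288.049°.
sin δ = sin 23.44° × sin 288.049° = -0.37821, so δ = -22.223°.
cos h₀ = −tan(-63.5°) tan(-22.223°) = -0.8194, h₀ = 2.5312 rad.
Bracket: h₀ sin ϕ sin δ + cos ϕ cos δ sin h₀ = 2.5312×-0.89493×-0.37821 + 0.44620×0.92572×0.57315 = 0.856739 + 0.236743 = 1.093482.
Q̄ = (S_0/π) × [bracket] = (1361/π) × 1.093482 = 473.72 W/m².
Daily total = Q̄ × 24.00 h × 3600 s/h = 473.72 × 24.00 × 3600 / 10⁶ = 40.93 MJ/m².

40.9 MJ/m²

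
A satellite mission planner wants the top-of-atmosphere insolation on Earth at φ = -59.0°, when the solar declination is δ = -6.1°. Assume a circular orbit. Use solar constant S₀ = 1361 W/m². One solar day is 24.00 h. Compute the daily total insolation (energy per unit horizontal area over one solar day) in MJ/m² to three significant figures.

cos H₀ = −tan(-59.0°) tan(-6.100°) = -0.1779, H₀ = 1.7496 rad.
Bracket: H₀ sin φ sin δ + cos φ cos δ sin H₀ = 1.7496×-0.85717×-0.10626 + 0.51504×0.99434×0.98406 = 0.159359 + 0.503962 = 0.663321.
Q̄ = (S₀/π) × [bracket] = (1361/π) × 0.663321 = 287.36 W/m².
Daily total = Q̄ × 24.00 h × 3600 s/h = 287.36 × 24.00 × 3600 / 10⁶ = 24.83 MJ/m².

24.8 MJ/m²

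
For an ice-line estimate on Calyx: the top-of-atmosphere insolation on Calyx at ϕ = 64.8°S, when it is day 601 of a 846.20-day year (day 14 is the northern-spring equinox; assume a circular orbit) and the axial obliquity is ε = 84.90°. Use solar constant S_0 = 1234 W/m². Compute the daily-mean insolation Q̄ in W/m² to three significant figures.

Q̄ ≈ 1.04e+03 W/m²

Solar longitude: L_s = 360° × (601 − 14)/846.20 = 249.728°.
sin δ = sin 84.90° × sin 249.728° = -0.93435, so δ = -69.123°.
cos h₀ = −tan(-64.8°) tan(-69.123°) = -5.5717 ≤ −1 ⇒ polar day, h₀ = π.
Bracket: h₀ sin ϕ sin δ + cos ϕ cos δ sin h₀ = 3.1416×-0.90483×-0.93435 + 0.42578×0.35637×0.00000 = 2.655996 + 0.000000 = 2.655996.
Q̄ = (S_0/π) × [bracket] = (1234/π) × 2.655996 = 1043 W/m².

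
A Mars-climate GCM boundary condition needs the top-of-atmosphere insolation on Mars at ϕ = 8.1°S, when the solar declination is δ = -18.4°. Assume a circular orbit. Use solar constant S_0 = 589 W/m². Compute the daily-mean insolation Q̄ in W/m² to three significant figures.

cos h₀ = −tan(-8.1°) tan(-18.400°) = -0.0473, h₀ = 1.6182 rad.
Bracket: h₀ sin ϕ sin δ + cos ϕ cos δ sin h₀ = 1.6182×-0.14090×-0.31565 + 0.99002×0.94888×0.99888 = 0.071970 + 0.938358 = 1.010328.
Q̄ = (S_0/π) × [bracket] = (589/π) × 1.010328 = 189.4 W/m².

Q̄ ≈ 189 W/m²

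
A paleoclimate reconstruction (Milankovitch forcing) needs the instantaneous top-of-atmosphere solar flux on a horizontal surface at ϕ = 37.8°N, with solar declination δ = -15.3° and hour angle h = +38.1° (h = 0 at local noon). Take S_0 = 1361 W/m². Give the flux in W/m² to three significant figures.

cos θ_z = sin ϕ sin δ + cos ϕ cos δ cos h = -0.161730 + 0.599762 = 0.438032.
Flux = S_0 · cos θ_z = 1361 × 0.438032 = 596.2 W/m².

596 W/m²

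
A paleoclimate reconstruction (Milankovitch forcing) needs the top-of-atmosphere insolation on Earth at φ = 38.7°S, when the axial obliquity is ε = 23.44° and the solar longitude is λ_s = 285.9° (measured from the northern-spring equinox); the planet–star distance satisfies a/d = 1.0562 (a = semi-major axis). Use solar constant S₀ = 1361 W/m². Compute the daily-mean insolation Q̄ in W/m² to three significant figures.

Q̄ ≈ 549 W/m²

Solar declination: sin δ = sin ε · sin λ_s = sin 23.44° × sin 285.9° = -0.38257, so δ = -22.493°.
cos H₀ = −tan(-38.7°) tan(-22.493°) = -0.3317, H₀ = 1.9089 rad.
Bracket: H₀ sin φ sin δ + cos φ cos δ sin H₀ = 1.9089×-0.62524×-0.38257 + 0.78043×0.92393×0.94337 = 0.456605 + 0.680229 = 1.136834.
Inverse-square distance factor (a/d)² = 1.0562² = 1.115558.
Q̄ = (S₀/π) × 1.115558 × [bracket] = (1361/π) × 1.115558 × 1.136834 = 549.4 W/m².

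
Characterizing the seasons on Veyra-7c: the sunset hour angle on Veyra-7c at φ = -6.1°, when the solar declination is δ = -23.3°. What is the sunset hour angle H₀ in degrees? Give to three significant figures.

cos H₀ = −tan φ · tan δ = −tan(-6.1°) × tan(-23.300°) = -0.0460, so H₀ = 1.6168 rad = 92.64°.

H₀ = 92.6°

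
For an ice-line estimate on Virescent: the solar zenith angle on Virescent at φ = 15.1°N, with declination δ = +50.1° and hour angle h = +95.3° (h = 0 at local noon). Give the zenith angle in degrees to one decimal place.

θ_z = 81.8°

cos θ_z = sin φ sin δ + cos φ cos δ cos h = 0.199850 + -0.057205 = 0.142645.
θ_z = arccos(0.142645) = 81.8°.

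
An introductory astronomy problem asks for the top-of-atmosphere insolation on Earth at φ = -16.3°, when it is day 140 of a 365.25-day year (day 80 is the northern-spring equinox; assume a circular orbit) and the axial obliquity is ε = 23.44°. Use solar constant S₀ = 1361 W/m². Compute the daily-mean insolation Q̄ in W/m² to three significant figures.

Solar longitude: λ_s = 360° × (140 − 80)/365.25 = 59.138°.
sin δ = sin 23.44° × sin 59.138° = 0.34146, so δ = +19.966°.
cos H₀ = −tan(-16.3°) tan(+19.966°) = 0.1062, H₀ = 1.4644 rad.
Bracket: H₀ sin φ sin δ + cos φ cos δ sin H₀ = 1.4644×-0.28067×0.34146 + 0.95981×0.93990×0.99434 = -0.140345 + 0.897019 = 0.756674.
Q̄ = (S₀/π) × [bracket] = (1361/π) × 0.756674 = 327.8 W/m².

Q̄ ≈ 328 W/m²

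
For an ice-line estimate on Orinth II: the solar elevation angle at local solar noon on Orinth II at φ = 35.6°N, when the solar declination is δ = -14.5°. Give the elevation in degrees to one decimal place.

At local noon the hour angle is zero, so the zenith angle equals |φ − δ| = |+35.6° − (-14.500°)| = 50.100°.
Elevation = 90° − 50.100° = 39.9°.

39.9°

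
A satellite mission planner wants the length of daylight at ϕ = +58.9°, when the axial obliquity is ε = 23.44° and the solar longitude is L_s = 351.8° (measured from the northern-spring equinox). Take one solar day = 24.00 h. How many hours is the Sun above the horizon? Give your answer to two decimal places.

11.28 h

Solar declination: sin δ = sin ε · sin L_s = sin 23.44° × sin 351.8° = -0.05674, so δ = -3.252°.
cos h₀ = −tan ϕ · tan δ = −tan(+58.9°) × tan(-3.252°) = 0.0942, so h₀ = 1.4765 rad = 84.59°.
Daylight = 2h₀/(2π) × 24.00 h = (1.4765/π) × 24.00 = 11.28 h.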